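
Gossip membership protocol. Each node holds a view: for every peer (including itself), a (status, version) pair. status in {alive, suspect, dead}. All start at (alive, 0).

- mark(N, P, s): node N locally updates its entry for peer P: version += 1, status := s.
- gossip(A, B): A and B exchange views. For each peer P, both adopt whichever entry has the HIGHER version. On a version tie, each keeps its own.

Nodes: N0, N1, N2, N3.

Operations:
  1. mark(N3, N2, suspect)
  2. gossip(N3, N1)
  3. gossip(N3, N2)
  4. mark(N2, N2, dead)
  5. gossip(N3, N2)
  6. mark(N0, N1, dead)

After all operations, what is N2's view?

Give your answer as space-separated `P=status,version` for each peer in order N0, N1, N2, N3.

Op 1: N3 marks N2=suspect -> (suspect,v1)
Op 2: gossip N3<->N1 -> N3.N0=(alive,v0) N3.N1=(alive,v0) N3.N2=(suspect,v1) N3.N3=(alive,v0) | N1.N0=(alive,v0) N1.N1=(alive,v0) N1.N2=(suspect,v1) N1.N3=(alive,v0)
Op 3: gossip N3<->N2 -> N3.N0=(alive,v0) N3.N1=(alive,v0) N3.N2=(suspect,v1) N3.N3=(alive,v0) | N2.N0=(alive,v0) N2.N1=(alive,v0) N2.N2=(suspect,v1) N2.N3=(alive,v0)
Op 4: N2 marks N2=dead -> (dead,v2)
Op 5: gossip N3<->N2 -> N3.N0=(alive,v0) N3.N1=(alive,v0) N3.N2=(dead,v2) N3.N3=(alive,v0) | N2.N0=(alive,v0) N2.N1=(alive,v0) N2.N2=(dead,v2) N2.N3=(alive,v0)
Op 6: N0 marks N1=dead -> (dead,v1)

Answer: N0=alive,0 N1=alive,0 N2=dead,2 N3=alive,0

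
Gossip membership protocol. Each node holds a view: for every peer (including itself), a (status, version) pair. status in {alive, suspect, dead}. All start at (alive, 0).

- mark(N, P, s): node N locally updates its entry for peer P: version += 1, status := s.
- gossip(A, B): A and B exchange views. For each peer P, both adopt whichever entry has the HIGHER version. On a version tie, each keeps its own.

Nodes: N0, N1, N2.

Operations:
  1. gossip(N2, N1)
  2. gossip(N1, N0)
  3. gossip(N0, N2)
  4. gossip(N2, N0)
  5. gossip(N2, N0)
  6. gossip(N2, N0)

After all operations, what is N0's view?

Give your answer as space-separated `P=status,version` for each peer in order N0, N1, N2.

Op 1: gossip N2<->N1 -> N2.N0=(alive,v0) N2.N1=(alive,v0) N2.N2=(alive,v0) | N1.N0=(alive,v0) N1.N1=(alive,v0) N1.N2=(alive,v0)
Op 2: gossip N1<->N0 -> N1.N0=(alive,v0) N1.N1=(alive,v0) N1.N2=(alive,v0) | N0.N0=(alive,v0) N0.N1=(alive,v0) N0.N2=(alive,v0)
Op 3: gossip N0<->N2 -> N0.N0=(alive,v0) N0.N1=(alive,v0) N0.N2=(alive,v0) | N2.N0=(alive,v0) N2.N1=(alive,v0) N2.N2=(alive,v0)
Op 4: gossip N2<->N0 -> N2.N0=(alive,v0) N2.N1=(alive,v0) N2.N2=(alive,v0) | N0.N0=(alive,v0) N0.N1=(alive,v0) N0.N2=(alive,v0)
Op 5: gossip N2<->N0 -> N2.N0=(alive,v0) N2.N1=(alive,v0) N2.N2=(alive,v0) | N0.N0=(alive,v0) N0.N1=(alive,v0) N0.N2=(alive,v0)
Op 6: gossip N2<->N0 -> N2.N0=(alive,v0) N2.N1=(alive,v0) N2.N2=(alive,v0) | N0.N0=(alive,v0) N0.N1=(alive,v0) N0.N2=(alive,v0)

Answer: N0=alive,0 N1=alive,0 N2=alive,0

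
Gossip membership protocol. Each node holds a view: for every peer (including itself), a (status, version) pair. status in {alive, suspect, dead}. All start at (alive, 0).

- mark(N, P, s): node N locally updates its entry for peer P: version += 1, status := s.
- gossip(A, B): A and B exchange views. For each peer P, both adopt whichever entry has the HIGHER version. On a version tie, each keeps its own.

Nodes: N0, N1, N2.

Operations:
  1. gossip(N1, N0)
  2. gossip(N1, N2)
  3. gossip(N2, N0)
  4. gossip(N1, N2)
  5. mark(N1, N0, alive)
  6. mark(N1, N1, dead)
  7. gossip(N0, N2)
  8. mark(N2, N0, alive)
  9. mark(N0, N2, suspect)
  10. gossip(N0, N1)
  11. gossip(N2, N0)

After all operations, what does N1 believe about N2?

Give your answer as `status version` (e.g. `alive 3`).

Op 1: gossip N1<->N0 -> N1.N0=(alive,v0) N1.N1=(alive,v0) N1.N2=(alive,v0) | N0.N0=(alive,v0) N0.N1=(alive,v0) N0.N2=(alive,v0)
Op 2: gossip N1<->N2 -> N1.N0=(alive,v0) N1.N1=(alive,v0) N1.N2=(alive,v0) | N2.N0=(alive,v0) N2.N1=(alive,v0) N2.N2=(alive,v0)
Op 3: gossip N2<->N0 -> N2.N0=(alive,v0) N2.N1=(alive,v0) N2.N2=(alive,v0) | N0.N0=(alive,v0) N0.N1=(alive,v0) N0.N2=(alive,v0)
Op 4: gossip N1<->N2 -> N1.N0=(alive,v0) N1.N1=(alive,v0) N1.N2=(alive,v0) | N2.N0=(alive,v0) N2.N1=(alive,v0) N2.N2=(alive,v0)
Op 5: N1 marks N0=alive -> (alive,v1)
Op 6: N1 marks N1=dead -> (dead,v1)
Op 7: gossip N0<->N2 -> N0.N0=(alive,v0) N0.N1=(alive,v0) N0.N2=(alive,v0) | N2.N0=(alive,v0) N2.N1=(alive,v0) N2.N2=(alive,v0)
Op 8: N2 marks N0=alive -> (alive,v1)
Op 9: N0 marks N2=suspect -> (suspect,v1)
Op 10: gossip N0<->N1 -> N0.N0=(alive,v1) N0.N1=(dead,v1) N0.N2=(suspect,v1) | N1.N0=(alive,v1) N1.N1=(dead,v1) N1.N2=(suspect,v1)
Op 11: gossip N2<->N0 -> N2.N0=(alive,v1) N2.N1=(dead,v1) N2.N2=(suspect,v1) | N0.N0=(alive,v1) N0.N1=(dead,v1) N0.N2=(suspect,v1)

Answer: suspect 1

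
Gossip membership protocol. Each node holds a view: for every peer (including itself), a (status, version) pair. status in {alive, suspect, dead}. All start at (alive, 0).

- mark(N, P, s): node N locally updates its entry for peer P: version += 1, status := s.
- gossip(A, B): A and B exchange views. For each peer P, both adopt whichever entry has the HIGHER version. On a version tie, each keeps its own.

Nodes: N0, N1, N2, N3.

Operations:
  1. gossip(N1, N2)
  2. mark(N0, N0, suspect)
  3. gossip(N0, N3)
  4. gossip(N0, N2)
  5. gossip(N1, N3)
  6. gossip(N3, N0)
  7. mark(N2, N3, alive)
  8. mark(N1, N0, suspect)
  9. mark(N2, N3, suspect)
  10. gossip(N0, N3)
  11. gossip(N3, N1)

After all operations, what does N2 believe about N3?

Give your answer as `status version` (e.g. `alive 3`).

Answer: suspect 2

Derivation:
Op 1: gossip N1<->N2 -> N1.N0=(alive,v0) N1.N1=(alive,v0) N1.N2=(alive,v0) N1.N3=(alive,v0) | N2.N0=(alive,v0) N2.N1=(alive,v0) N2.N2=(alive,v0) N2.N3=(alive,v0)
Op 2: N0 marks N0=suspect -> (suspect,v1)
Op 3: gossip N0<->N3 -> N0.N0=(suspect,v1) N0.N1=(alive,v0) N0.N2=(alive,v0) N0.N3=(alive,v0) | N3.N0=(suspect,v1) N3.N1=(alive,v0) N3.N2=(alive,v0) N3.N3=(alive,v0)
Op 4: gossip N0<->N2 -> N0.N0=(suspect,v1) N0.N1=(alive,v0) N0.N2=(alive,v0) N0.N3=(alive,v0) | N2.N0=(suspect,v1) N2.N1=(alive,v0) N2.N2=(alive,v0) N2.N3=(alive,v0)
Op 5: gossip N1<->N3 -> N1.N0=(suspect,v1) N1.N1=(alive,v0) N1.N2=(alive,v0) N1.N3=(alive,v0) | N3.N0=(suspect,v1) N3.N1=(alive,v0) N3.N2=(alive,v0) N3.N3=(alive,v0)
Op 6: gossip N3<->N0 -> N3.N0=(suspect,v1) N3.N1=(alive,v0) N3.N2=(alive,v0) N3.N3=(alive,v0) | N0.N0=(suspect,v1) N0.N1=(alive,v0) N0.N2=(alive,v0) N0.N3=(alive,v0)
Op 7: N2 marks N3=alive -> (alive,v1)
Op 8: N1 marks N0=suspect -> (suspect,v2)
Op 9: N2 marks N3=suspect -> (suspect,v2)
Op 10: gossip N0<->N3 -> N0.N0=(suspect,v1) N0.N1=(alive,v0) N0.N2=(alive,v0) N0.N3=(alive,v0) | N3.N0=(suspect,v1) N3.N1=(alive,v0) N3.N2=(alive,v0) N3.N3=(alive,v0)
Op 11: gossip N3<->N1 -> N3.N0=(suspect,v2) N3.N1=(alive,v0) N3.N2=(alive,v0) N3.N3=(alive,v0) | N1.N0=(suspect,v2) N1.N1=(alive,v0) N1.N2=(alive,v0) N1.N3=(alive,v0)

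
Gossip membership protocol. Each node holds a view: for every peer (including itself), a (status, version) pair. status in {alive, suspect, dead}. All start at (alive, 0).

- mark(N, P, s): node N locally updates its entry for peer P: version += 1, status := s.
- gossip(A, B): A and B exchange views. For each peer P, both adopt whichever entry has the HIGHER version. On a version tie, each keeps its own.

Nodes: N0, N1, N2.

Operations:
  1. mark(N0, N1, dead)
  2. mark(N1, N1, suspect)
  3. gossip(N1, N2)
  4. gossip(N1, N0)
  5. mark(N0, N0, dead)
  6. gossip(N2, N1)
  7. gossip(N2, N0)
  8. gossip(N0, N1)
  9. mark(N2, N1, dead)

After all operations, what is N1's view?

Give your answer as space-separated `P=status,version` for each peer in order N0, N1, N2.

Op 1: N0 marks N1=dead -> (dead,v1)
Op 2: N1 marks N1=suspect -> (suspect,v1)
Op 3: gossip N1<->N2 -> N1.N0=(alive,v0) N1.N1=(suspect,v1) N1.N2=(alive,v0) | N2.N0=(alive,v0) N2.N1=(suspect,v1) N2.N2=(alive,v0)
Op 4: gossip N1<->N0 -> N1.N0=(alive,v0) N1.N1=(suspect,v1) N1.N2=(alive,v0) | N0.N0=(alive,v0) N0.N1=(dead,v1) N0.N2=(alive,v0)
Op 5: N0 marks N0=dead -> (dead,v1)
Op 6: gossip N2<->N1 -> N2.N0=(alive,v0) N2.N1=(suspect,v1) N2.N2=(alive,v0) | N1.N0=(alive,v0) N1.N1=(suspect,v1) N1.N2=(alive,v0)
Op 7: gossip N2<->N0 -> N2.N0=(dead,v1) N2.N1=(suspect,v1) N2.N2=(alive,v0) | N0.N0=(dead,v1) N0.N1=(dead,v1) N0.N2=(alive,v0)
Op 8: gossip N0<->N1 -> N0.N0=(dead,v1) N0.N1=(dead,v1) N0.N2=(alive,v0) | N1.N0=(dead,v1) N1.N1=(suspect,v1) N1.N2=(alive,v0)
Op 9: N2 marks N1=dead -> (dead,v2)

Answer: N0=dead,1 N1=suspect,1 N2=alive,0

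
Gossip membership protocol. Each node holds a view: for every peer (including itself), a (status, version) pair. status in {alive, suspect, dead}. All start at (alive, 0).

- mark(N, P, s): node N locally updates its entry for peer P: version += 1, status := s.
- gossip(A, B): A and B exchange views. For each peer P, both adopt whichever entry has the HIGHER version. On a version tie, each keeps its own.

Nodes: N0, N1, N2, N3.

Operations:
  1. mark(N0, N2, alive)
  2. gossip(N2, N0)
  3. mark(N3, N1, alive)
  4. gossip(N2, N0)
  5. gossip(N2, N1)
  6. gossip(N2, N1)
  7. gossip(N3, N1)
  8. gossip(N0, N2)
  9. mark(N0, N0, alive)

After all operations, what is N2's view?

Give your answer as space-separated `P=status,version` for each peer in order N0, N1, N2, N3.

Op 1: N0 marks N2=alive -> (alive,v1)
Op 2: gossip N2<->N0 -> N2.N0=(alive,v0) N2.N1=(alive,v0) N2.N2=(alive,v1) N2.N3=(alive,v0) | N0.N0=(alive,v0) N0.N1=(alive,v0) N0.N2=(alive,v1) N0.N3=(alive,v0)
Op 3: N3 marks N1=alive -> (alive,v1)
Op 4: gossip N2<->N0 -> N2.N0=(alive,v0) N2.N1=(alive,v0) N2.N2=(alive,v1) N2.N3=(alive,v0) | N0.N0=(alive,v0) N0.N1=(alive,v0) N0.N2=(alive,v1) N0.N3=(alive,v0)
Op 5: gossip N2<->N1 -> N2.N0=(alive,v0) N2.N1=(alive,v0) N2.N2=(alive,v1) N2.N3=(alive,v0) | N1.N0=(alive,v0) N1.N1=(alive,v0) N1.N2=(alive,v1) N1.N3=(alive,v0)
Op 6: gossip N2<->N1 -> N2.N0=(alive,v0) N2.N1=(alive,v0) N2.N2=(alive,v1) N2.N3=(alive,v0) | N1.N0=(alive,v0) N1.N1=(alive,v0) N1.N2=(alive,v1) N1.N3=(alive,v0)
Op 7: gossip N3<->N1 -> N3.N0=(alive,v0) N3.N1=(alive,v1) N3.N2=(alive,v1) N3.N3=(alive,v0) | N1.N0=(alive,v0) N1.N1=(alive,v1) N1.N2=(alive,v1) N1.N3=(alive,v0)
Op 8: gossip N0<->N2 -> N0.N0=(alive,v0) N0.N1=(alive,v0) N0.N2=(alive,v1) N0.N3=(alive,v0) | N2.N0=(alive,v0) N2.N1=(alive,v0) N2.N2=(alive,v1) N2.N3=(alive,v0)
Op 9: N0 marks N0=alive -> (alive,v1)

Answer: N0=alive,0 N1=alive,0 N2=alive,1 N3=alive,0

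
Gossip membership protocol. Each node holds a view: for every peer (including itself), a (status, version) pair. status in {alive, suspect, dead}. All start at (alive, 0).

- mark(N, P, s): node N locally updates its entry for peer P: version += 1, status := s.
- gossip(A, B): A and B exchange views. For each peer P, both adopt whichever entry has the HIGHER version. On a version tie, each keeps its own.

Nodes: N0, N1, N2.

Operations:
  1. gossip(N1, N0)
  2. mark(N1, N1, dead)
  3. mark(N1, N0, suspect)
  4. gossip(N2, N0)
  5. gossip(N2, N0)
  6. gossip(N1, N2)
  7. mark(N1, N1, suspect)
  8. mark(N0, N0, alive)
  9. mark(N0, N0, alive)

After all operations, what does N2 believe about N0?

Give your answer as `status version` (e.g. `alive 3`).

Op 1: gossip N1<->N0 -> N1.N0=(alive,v0) N1.N1=(alive,v0) N1.N2=(alive,v0) | N0.N0=(alive,v0) N0.N1=(alive,v0) N0.N2=(alive,v0)
Op 2: N1 marks N1=dead -> (dead,v1)
Op 3: N1 marks N0=suspect -> (suspect,v1)
Op 4: gossip N2<->N0 -> N2.N0=(alive,v0) N2.N1=(alive,v0) N2.N2=(alive,v0) | N0.N0=(alive,v0) N0.N1=(alive,v0) N0.N2=(alive,v0)
Op 5: gossip N2<->N0 -> N2.N0=(alive,v0) N2.N1=(alive,v0) N2.N2=(alive,v0) | N0.N0=(alive,v0) N0.N1=(alive,v0) N0.N2=(alive,v0)
Op 6: gossip N1<->N2 -> N1.N0=(suspect,v1) N1.N1=(dead,v1) N1.N2=(alive,v0) | N2.N0=(suspect,v1) N2.N1=(dead,v1) N2.N2=(alive,v0)
Op 7: N1 marks N1=suspect -> (suspect,v2)
Op 8: N0 marks N0=alive -> (alive,v1)
Op 9: N0 marks N0=alive -> (alive,v2)

Answer: suspect 1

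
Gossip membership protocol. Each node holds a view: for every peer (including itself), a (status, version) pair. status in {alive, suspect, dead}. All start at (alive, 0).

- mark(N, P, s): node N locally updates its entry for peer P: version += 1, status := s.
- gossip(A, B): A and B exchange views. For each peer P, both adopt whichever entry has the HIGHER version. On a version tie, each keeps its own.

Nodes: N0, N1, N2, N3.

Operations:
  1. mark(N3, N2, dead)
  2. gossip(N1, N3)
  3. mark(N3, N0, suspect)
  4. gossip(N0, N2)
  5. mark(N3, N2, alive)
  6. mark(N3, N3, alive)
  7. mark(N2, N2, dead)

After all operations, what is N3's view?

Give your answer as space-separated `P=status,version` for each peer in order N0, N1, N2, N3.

Answer: N0=suspect,1 N1=alive,0 N2=alive,2 N3=alive,1

Derivation:
Op 1: N3 marks N2=dead -> (dead,v1)
Op 2: gossip N1<->N3 -> N1.N0=(alive,v0) N1.N1=(alive,v0) N1.N2=(dead,v1) N1.N3=(alive,v0) | N3.N0=(alive,v0) N3.N1=(alive,v0) N3.N2=(dead,v1) N3.N3=(alive,v0)
Op 3: N3 marks N0=suspect -> (suspect,v1)
Op 4: gossip N0<->N2 -> N0.N0=(alive,v0) N0.N1=(alive,v0) N0.N2=(alive,v0) N0.N3=(alive,v0) | N2.N0=(alive,v0) N2.N1=(alive,v0) N2.N2=(alive,v0) N2.N3=(alive,v0)
Op 5: N3 marks N2=alive -> (alive,v2)
Op 6: N3 marks N3=alive -> (alive,v1)
Op 7: N2 marks N2=dead -> (dead,v1)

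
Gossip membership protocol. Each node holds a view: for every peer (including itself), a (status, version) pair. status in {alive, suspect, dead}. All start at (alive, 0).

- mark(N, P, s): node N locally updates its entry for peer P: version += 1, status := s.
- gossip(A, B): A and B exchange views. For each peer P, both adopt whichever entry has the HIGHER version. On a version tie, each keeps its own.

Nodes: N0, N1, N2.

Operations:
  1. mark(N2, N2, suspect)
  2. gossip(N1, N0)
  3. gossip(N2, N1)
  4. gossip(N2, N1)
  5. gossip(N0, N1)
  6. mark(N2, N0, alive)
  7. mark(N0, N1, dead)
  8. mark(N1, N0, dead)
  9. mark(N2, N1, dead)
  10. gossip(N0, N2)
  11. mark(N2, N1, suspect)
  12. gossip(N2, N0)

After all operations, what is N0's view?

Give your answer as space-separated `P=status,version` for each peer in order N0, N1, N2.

Answer: N0=alive,1 N1=suspect,2 N2=suspect,1

Derivation:
Op 1: N2 marks N2=suspect -> (suspect,v1)
Op 2: gossip N1<->N0 -> N1.N0=(alive,v0) N1.N1=(alive,v0) N1.N2=(alive,v0) | N0.N0=(alive,v0) N0.N1=(alive,v0) N0.N2=(alive,v0)
Op 3: gossip N2<->N1 -> N2.N0=(alive,v0) N2.N1=(alive,v0) N2.N2=(suspect,v1) | N1.N0=(alive,v0) N1.N1=(alive,v0) N1.N2=(suspect,v1)
Op 4: gossip N2<->N1 -> N2.N0=(alive,v0) N2.N1=(alive,v0) N2.N2=(suspect,v1) | N1.N0=(alive,v0) N1.N1=(alive,v0) N1.N2=(suspect,v1)
Op 5: gossip N0<->N1 -> N0.N0=(alive,v0) N0.N1=(alive,v0) N0.N2=(suspect,v1) | N1.N0=(alive,v0) N1.N1=(alive,v0) N1.N2=(suspect,v1)
Op 6: N2 marks N0=alive -> (alive,v1)
Op 7: N0 marks N1=dead -> (dead,v1)
Op 8: N1 marks N0=dead -> (dead,v1)
Op 9: N2 marks N1=dead -> (dead,v1)
Op 10: gossip N0<->N2 -> N0.N0=(alive,v1) N0.N1=(dead,v1) N0.N2=(suspect,v1) | N2.N0=(alive,v1) N2.N1=(dead,v1) N2.N2=(suspect,v1)
Op 11: N2 marks N1=suspect -> (suspect,v2)
Op 12: gossip N2<->N0 -> N2.N0=(alive,v1) N2.N1=(suspect,v2) N2.N2=(suspect,v1) | N0.N0=(alive,v1) N0.N1=(suspect,v2) N0.N2=(suspect,v1)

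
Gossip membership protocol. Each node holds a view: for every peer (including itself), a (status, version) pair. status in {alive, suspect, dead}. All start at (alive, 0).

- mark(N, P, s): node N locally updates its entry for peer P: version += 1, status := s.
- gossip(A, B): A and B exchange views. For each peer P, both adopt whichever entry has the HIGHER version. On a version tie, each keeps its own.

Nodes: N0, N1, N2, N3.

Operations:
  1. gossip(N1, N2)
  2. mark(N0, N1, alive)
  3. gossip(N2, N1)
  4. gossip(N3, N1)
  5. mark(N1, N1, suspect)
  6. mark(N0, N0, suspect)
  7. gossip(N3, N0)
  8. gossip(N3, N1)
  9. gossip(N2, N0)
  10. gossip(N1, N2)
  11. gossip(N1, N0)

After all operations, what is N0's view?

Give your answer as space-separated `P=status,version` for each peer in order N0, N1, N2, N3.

Answer: N0=suspect,1 N1=alive,1 N2=alive,0 N3=alive,0

Derivation:
Op 1: gossip N1<->N2 -> N1.N0=(alive,v0) N1.N1=(alive,v0) N1.N2=(alive,v0) N1.N3=(alive,v0) | N2.N0=(alive,v0) N2.N1=(alive,v0) N2.N2=(alive,v0) N2.N3=(alive,v0)
Op 2: N0 marks N1=alive -> (alive,v1)
Op 3: gossip N2<->N1 -> N2.N0=(alive,v0) N2.N1=(alive,v0) N2.N2=(alive,v0) N2.N3=(alive,v0) | N1.N0=(alive,v0) N1.N1=(alive,v0) N1.N2=(alive,v0) N1.N3=(alive,v0)
Op 4: gossip N3<->N1 -> N3.N0=(alive,v0) N3.N1=(alive,v0) N3.N2=(alive,v0) N3.N3=(alive,v0) | N1.N0=(alive,v0) N1.N1=(alive,v0) N1.N2=(alive,v0) N1.N3=(alive,v0)
Op 5: N1 marks N1=suspect -> (suspect,v1)
Op 6: N0 marks N0=suspect -> (suspect,v1)
Op 7: gossip N3<->N0 -> N3.N0=(suspect,v1) N3.N1=(alive,v1) N3.N2=(alive,v0) N3.N3=(alive,v0) | N0.N0=(suspect,v1) N0.N1=(alive,v1) N0.N2=(alive,v0) N0.N3=(alive,v0)
Op 8: gossip N3<->N1 -> N3.N0=(suspect,v1) N3.N1=(alive,v1) N3.N2=(alive,v0) N3.N3=(alive,v0) | N1.N0=(suspect,v1) N1.N1=(suspect,v1) N1.N2=(alive,v0) N1.N3=(alive,v0)
Op 9: gossip N2<->N0 -> N2.N0=(suspect,v1) N2.N1=(alive,v1) N2.N2=(alive,v0) N2.N3=(alive,v0) | N0.N0=(suspect,v1) N0.N1=(alive,v1) N0.N2=(alive,v0) N0.N3=(alive,v0)
Op 10: gossip N1<->N2 -> N1.N0=(suspect,v1) N1.N1=(suspect,v1) N1.N2=(alive,v0) N1.N3=(alive,v0) | N2.N0=(suspect,v1) N2.N1=(alive,v1) N2.N2=(alive,v0) N2.N3=(alive,v0)
Op 11: gossip N1<->N0 -> N1.N0=(suspect,v1) N1.N1=(suspect,v1) N1.N2=(alive,v0) N1.N3=(alive,v0) | N0.N0=(suspect,v1) N0.N1=(alive,v1) N0.N2=(alive,v0) N0.N3=(alive,v0)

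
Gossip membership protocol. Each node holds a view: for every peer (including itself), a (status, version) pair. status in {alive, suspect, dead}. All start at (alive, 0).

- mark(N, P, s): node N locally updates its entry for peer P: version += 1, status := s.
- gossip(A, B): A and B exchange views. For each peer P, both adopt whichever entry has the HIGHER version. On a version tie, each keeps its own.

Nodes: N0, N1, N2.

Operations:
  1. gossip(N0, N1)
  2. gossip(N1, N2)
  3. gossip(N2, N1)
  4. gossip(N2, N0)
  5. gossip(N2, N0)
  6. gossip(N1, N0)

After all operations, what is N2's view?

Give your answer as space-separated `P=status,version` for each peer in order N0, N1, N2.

Answer: N0=alive,0 N1=alive,0 N2=alive,0

Derivation:
Op 1: gossip N0<->N1 -> N0.N0=(alive,v0) N0.N1=(alive,v0) N0.N2=(alive,v0) | N1.N0=(alive,v0) N1.N1=(alive,v0) N1.N2=(alive,v0)
Op 2: gossip N1<->N2 -> N1.N0=(alive,v0) N1.N1=(alive,v0) N1.N2=(alive,v0) | N2.N0=(alive,v0) N2.N1=(alive,v0) N2.N2=(alive,v0)
Op 3: gossip N2<->N1 -> N2.N0=(alive,v0) N2.N1=(alive,v0) N2.N2=(alive,v0) | N1.N0=(alive,v0) N1.N1=(alive,v0) N1.N2=(alive,v0)
Op 4: gossip N2<->N0 -> N2.N0=(alive,v0) N2.N1=(alive,v0) N2.N2=(alive,v0) | N0.N0=(alive,v0) N0.N1=(alive,v0) N0.N2=(alive,v0)
Op 5: gossip N2<->N0 -> N2.N0=(alive,v0) N2.N1=(alive,v0) N2.N2=(alive,v0) | N0.N0=(alive,v0) N0.N1=(alive,v0) N0.N2=(alive,v0)
Op 6: gossip N1<->N0 -> N1.N0=(alive,v0) N1.N1=(alive,v0) N1.N2=(alive,v0) | N0.N0=(alive,v0) N0.N1=(alive,v0) N0.N2=(alive,v0)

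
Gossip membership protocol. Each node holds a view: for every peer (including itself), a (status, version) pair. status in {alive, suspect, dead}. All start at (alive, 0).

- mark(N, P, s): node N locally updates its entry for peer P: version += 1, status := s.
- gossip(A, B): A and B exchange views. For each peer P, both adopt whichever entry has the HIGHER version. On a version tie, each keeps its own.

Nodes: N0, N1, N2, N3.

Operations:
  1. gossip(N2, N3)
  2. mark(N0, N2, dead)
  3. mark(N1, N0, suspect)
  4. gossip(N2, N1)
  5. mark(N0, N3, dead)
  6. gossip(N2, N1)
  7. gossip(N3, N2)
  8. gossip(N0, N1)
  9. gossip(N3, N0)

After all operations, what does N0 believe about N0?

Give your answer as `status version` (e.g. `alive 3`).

Answer: suspect 1

Derivation:
Op 1: gossip N2<->N3 -> N2.N0=(alive,v0) N2.N1=(alive,v0) N2.N2=(alive,v0) N2.N3=(alive,v0) | N3.N0=(alive,v0) N3.N1=(alive,v0) N3.N2=(alive,v0) N3.N3=(alive,v0)
Op 2: N0 marks N2=dead -> (dead,v1)
Op 3: N1 marks N0=suspect -> (suspect,v1)
Op 4: gossip N2<->N1 -> N2.N0=(suspect,v1) N2.N1=(alive,v0) N2.N2=(alive,v0) N2.N3=(alive,v0) | N1.N0=(suspect,v1) N1.N1=(alive,v0) N1.N2=(alive,v0) N1.N3=(alive,v0)
Op 5: N0 marks N3=dead -> (dead,v1)
Op 6: gossip N2<->N1 -> N2.N0=(suspect,v1) N2.N1=(alive,v0) N2.N2=(alive,v0) N2.N3=(alive,v0) | N1.N0=(suspect,v1) N1.N1=(alive,v0) N1.N2=(alive,v0) N1.N3=(alive,v0)
Op 7: gossip N3<->N2 -> N3.N0=(suspect,v1) N3.N1=(alive,v0) N3.N2=(alive,v0) N3.N3=(alive,v0) | N2.N0=(suspect,v1) N2.N1=(alive,v0) N2.N2=(alive,v0) N2.N3=(alive,v0)
Op 8: gossip N0<->N1 -> N0.N0=(suspect,v1) N0.N1=(alive,v0) N0.N2=(dead,v1) N0.N3=(dead,v1) | N1.N0=(suspect,v1) N1.N1=(alive,v0) N1.N2=(dead,v1) N1.N3=(dead,v1)
Op 9: gossip N3<->N0 -> N3.N0=(suspect,v1) N3.N1=(alive,v0) N3.N2=(dead,v1) N3.N3=(dead,v1) | N0.N0=(suspect,v1) N0.N1=(alive,v0) N0.N2=(dead,v1) N0.N3=(dead,v1)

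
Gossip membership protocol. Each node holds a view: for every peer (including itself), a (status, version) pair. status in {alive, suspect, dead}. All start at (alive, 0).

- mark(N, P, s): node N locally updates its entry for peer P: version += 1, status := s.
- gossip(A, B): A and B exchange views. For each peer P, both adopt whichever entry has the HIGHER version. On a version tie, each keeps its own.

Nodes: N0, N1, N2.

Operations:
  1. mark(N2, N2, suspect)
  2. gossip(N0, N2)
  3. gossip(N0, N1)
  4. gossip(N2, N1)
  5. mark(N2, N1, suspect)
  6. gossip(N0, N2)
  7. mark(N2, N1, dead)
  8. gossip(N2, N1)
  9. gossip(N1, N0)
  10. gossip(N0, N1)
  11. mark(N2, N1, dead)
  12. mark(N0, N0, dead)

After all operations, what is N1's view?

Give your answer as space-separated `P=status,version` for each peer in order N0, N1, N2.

Op 1: N2 marks N2=suspect -> (suspect,v1)
Op 2: gossip N0<->N2 -> N0.N0=(alive,v0) N0.N1=(alive,v0) N0.N2=(suspect,v1) | N2.N0=(alive,v0) N2.N1=(alive,v0) N2.N2=(suspect,v1)
Op 3: gossip N0<->N1 -> N0.N0=(alive,v0) N0.N1=(alive,v0) N0.N2=(suspect,v1) | N1.N0=(alive,v0) N1.N1=(alive,v0) N1.N2=(suspect,v1)
Op 4: gossip N2<->N1 -> N2.N0=(alive,v0) N2.N1=(alive,v0) N2.N2=(suspect,v1) | N1.N0=(alive,v0) N1.N1=(alive,v0) N1.N2=(suspect,v1)
Op 5: N2 marks N1=suspect -> (suspect,v1)
Op 6: gossip N0<->N2 -> N0.N0=(alive,v0) N0.N1=(suspect,v1) N0.N2=(suspect,v1) | N2.N0=(alive,v0) N2.N1=(suspect,v1) N2.N2=(suspect,v1)
Op 7: N2 marks N1=dead -> (dead,v2)
Op 8: gossip N2<->N1 -> N2.N0=(alive,v0) N2.N1=(dead,v2) N2.N2=(suspect,v1) | N1.N0=(alive,v0) N1.N1=(dead,v2) N1.N2=(suspect,v1)
Op 9: gossip N1<->N0 -> N1.N0=(alive,v0) N1.N1=(dead,v2) N1.N2=(suspect,v1) | N0.N0=(alive,v0) N0.N1=(dead,v2) N0.N2=(suspect,v1)
Op 10: gossip N0<->N1 -> N0.N0=(alive,v0) N0.N1=(dead,v2) N0.N2=(suspect,v1) | N1.N0=(alive,v0) N1.N1=(dead,v2) N1.N2=(suspect,v1)
Op 11: N2 marks N1=dead -> (dead,v3)
Op 12: N0 marks N0=dead -> (dead,v1)

Answer: N0=alive,0 N1=dead,2 N2=suspect,1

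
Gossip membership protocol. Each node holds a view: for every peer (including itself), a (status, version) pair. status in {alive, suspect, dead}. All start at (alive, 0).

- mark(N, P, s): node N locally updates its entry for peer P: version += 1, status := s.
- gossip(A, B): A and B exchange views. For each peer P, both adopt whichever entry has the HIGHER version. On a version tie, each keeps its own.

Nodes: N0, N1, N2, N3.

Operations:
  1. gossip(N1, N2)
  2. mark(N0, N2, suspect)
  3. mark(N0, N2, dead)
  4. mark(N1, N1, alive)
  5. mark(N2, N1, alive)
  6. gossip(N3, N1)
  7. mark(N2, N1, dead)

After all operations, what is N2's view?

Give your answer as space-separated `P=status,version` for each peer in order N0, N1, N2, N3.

Answer: N0=alive,0 N1=dead,2 N2=alive,0 N3=alive,0

Derivation:
Op 1: gossip N1<->N2 -> N1.N0=(alive,v0) N1.N1=(alive,v0) N1.N2=(alive,v0) N1.N3=(alive,v0) | N2.N0=(alive,v0) N2.N1=(alive,v0) N2.N2=(alive,v0) N2.N3=(alive,v0)
Op 2: N0 marks N2=suspect -> (suspect,v1)
Op 3: N0 marks N2=dead -> (dead,v2)
Op 4: N1 marks N1=alive -> (alive,v1)
Op 5: N2 marks N1=alive -> (alive,v1)
Op 6: gossip N3<->N1 -> N3.N0=(alive,v0) N3.N1=(alive,v1) N3.N2=(alive,v0) N3.N3=(alive,v0) | N1.N0=(alive,v0) N1.N1=(alive,v1) N1.N2=(alive,v0) N1.N3=(alive,v0)
Op 7: N2 marks N1=dead -> (dead,v2)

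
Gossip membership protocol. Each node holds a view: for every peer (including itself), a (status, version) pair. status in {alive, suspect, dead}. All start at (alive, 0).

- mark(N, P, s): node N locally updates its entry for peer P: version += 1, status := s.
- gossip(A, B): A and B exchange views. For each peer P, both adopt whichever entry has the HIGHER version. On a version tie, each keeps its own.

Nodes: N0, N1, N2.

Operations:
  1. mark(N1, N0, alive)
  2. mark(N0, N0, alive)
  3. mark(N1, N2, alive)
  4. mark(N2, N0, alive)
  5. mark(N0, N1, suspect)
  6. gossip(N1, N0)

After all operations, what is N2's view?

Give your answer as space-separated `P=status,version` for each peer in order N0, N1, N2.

Answer: N0=alive,1 N1=alive,0 N2=alive,0

Derivation:
Op 1: N1 marks N0=alive -> (alive,v1)
Op 2: N0 marks N0=alive -> (alive,v1)
Op 3: N1 marks N2=alive -> (alive,v1)
Op 4: N2 marks N0=alive -> (alive,v1)
Op 5: N0 marks N1=suspect -> (suspect,v1)
Op 6: gossip N1<->N0 -> N1.N0=(alive,v1) N1.N1=(suspect,v1) N1.N2=(alive,v1) | N0.N0=(alive,v1) N0.N1=(suspect,v1) N0.N2=(alive,v1)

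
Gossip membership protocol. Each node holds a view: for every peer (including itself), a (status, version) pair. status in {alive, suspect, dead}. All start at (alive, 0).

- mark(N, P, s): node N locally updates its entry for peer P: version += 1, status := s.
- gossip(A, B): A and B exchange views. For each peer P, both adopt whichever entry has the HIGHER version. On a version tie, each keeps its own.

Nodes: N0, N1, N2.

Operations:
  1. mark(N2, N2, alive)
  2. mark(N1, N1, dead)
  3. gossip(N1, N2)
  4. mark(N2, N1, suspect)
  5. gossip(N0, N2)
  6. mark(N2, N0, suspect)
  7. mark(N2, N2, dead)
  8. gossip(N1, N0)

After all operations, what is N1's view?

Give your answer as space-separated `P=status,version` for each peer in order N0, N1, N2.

Op 1: N2 marks N2=alive -> (alive,v1)
Op 2: N1 marks N1=dead -> (dead,v1)
Op 3: gossip N1<->N2 -> N1.N0=(alive,v0) N1.N1=(dead,v1) N1.N2=(alive,v1) | N2.N0=(alive,v0) N2.N1=(dead,v1) N2.N2=(alive,v1)
Op 4: N2 marks N1=suspect -> (suspect,v2)
Op 5: gossip N0<->N2 -> N0.N0=(alive,v0) N0.N1=(suspect,v2) N0.N2=(alive,v1) | N2.N0=(alive,v0) N2.N1=(suspect,v2) N2.N2=(alive,v1)
Op 6: N2 marks N0=suspect -> (suspect,v1)
Op 7: N2 marks N2=dead -> (dead,v2)
Op 8: gossip N1<->N0 -> N1.N0=(alive,v0) N1.N1=(suspect,v2) N1.N2=(alive,v1) | N0.N0=(alive,v0) N0.N1=(suspect,v2) N0.N2=(alive,v1)

Answer: N0=alive,0 N1=suspect,2 N2=alive,1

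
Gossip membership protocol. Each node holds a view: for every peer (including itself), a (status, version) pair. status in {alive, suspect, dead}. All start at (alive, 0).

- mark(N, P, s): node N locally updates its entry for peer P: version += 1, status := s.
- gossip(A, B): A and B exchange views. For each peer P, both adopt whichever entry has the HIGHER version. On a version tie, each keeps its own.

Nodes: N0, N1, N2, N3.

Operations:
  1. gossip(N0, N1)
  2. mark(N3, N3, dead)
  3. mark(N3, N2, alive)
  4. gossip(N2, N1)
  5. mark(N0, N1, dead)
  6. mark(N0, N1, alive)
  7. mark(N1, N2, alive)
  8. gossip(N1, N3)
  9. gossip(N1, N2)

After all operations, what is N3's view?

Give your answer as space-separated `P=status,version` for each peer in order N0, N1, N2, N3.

Op 1: gossip N0<->N1 -> N0.N0=(alive,v0) N0.N1=(alive,v0) N0.N2=(alive,v0) N0.N3=(alive,v0) | N1.N0=(alive,v0) N1.N1=(alive,v0) N1.N2=(alive,v0) N1.N3=(alive,v0)
Op 2: N3 marks N3=dead -> (dead,v1)
Op 3: N3 marks N2=alive -> (alive,v1)
Op 4: gossip N2<->N1 -> N2.N0=(alive,v0) N2.N1=(alive,v0) N2.N2=(alive,v0) N2.N3=(alive,v0) | N1.N0=(alive,v0) N1.N1=(alive,v0) N1.N2=(alive,v0) N1.N3=(alive,v0)
Op 5: N0 marks N1=dead -> (dead,v1)
Op 6: N0 marks N1=alive -> (alive,v2)
Op 7: N1 marks N2=alive -> (alive,v1)
Op 8: gossip N1<->N3 -> N1.N0=(alive,v0) N1.N1=(alive,v0) N1.N2=(alive,v1) N1.N3=(dead,v1) | N3.N0=(alive,v0) N3.N1=(alive,v0) N3.N2=(alive,v1) N3.N3=(dead,v1)
Op 9: gossip N1<->N2 -> N1.N0=(alive,v0) N1.N1=(alive,v0) N1.N2=(alive,v1) N1.N3=(dead,v1) | N2.N0=(alive,v0) N2.N1=(alive,v0) N2.N2=(alive,v1) N2.N3=(dead,v1)

Answer: N0=alive,0 N1=alive,0 N2=alive,1 N3=dead,1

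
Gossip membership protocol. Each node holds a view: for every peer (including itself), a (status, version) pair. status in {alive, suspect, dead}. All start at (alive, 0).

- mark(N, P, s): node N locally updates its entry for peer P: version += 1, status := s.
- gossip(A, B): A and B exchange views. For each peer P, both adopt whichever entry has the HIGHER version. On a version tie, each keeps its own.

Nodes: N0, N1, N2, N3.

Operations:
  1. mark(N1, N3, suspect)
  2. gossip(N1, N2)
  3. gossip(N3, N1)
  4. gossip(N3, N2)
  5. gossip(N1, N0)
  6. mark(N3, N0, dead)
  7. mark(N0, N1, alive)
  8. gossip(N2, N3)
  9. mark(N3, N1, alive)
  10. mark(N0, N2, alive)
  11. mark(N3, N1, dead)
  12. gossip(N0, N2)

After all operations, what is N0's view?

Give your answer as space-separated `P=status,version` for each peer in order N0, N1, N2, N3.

Op 1: N1 marks N3=suspect -> (suspect,v1)
Op 2: gossip N1<->N2 -> N1.N0=(alive,v0) N1.N1=(alive,v0) N1.N2=(alive,v0) N1.N3=(suspect,v1) | N2.N0=(alive,v0) N2.N1=(alive,v0) N2.N2=(alive,v0) N2.N3=(suspect,v1)
Op 3: gossip N3<->N1 -> N3.N0=(alive,v0) N3.N1=(alive,v0) N3.N2=(alive,v0) N3.N3=(suspect,v1) | N1.N0=(alive,v0) N1.N1=(alive,v0) N1.N2=(alive,v0) N1.N3=(suspect,v1)
Op 4: gossip N3<->N2 -> N3.N0=(alive,v0) N3.N1=(alive,v0) N3.N2=(alive,v0) N3.N3=(suspect,v1) | N2.N0=(alive,v0) N2.N1=(alive,v0) N2.N2=(alive,v0) N2.N3=(suspect,v1)
Op 5: gossip N1<->N0 -> N1.N0=(alive,v0) N1.N1=(alive,v0) N1.N2=(alive,v0) N1.N3=(suspect,v1) | N0.N0=(alive,v0) N0.N1=(alive,v0) N0.N2=(alive,v0) N0.N3=(suspect,v1)
Op 6: N3 marks N0=dead -> (dead,v1)
Op 7: N0 marks N1=alive -> (alive,v1)
Op 8: gossip N2<->N3 -> N2.N0=(dead,v1) N2.N1=(alive,v0) N2.N2=(alive,v0) N2.N3=(suspect,v1) | N3.N0=(dead,v1) N3.N1=(alive,v0) N3.N2=(alive,v0) N3.N3=(suspect,v1)
Op 9: N3 marks N1=alive -> (alive,v1)
Op 10: N0 marks N2=alive -> (alive,v1)
Op 11: N3 marks N1=dead -> (dead,v2)
Op 12: gossip N0<->N2 -> N0.N0=(dead,v1) N0.N1=(alive,v1) N0.N2=(alive,v1) N0.N3=(suspect,v1) | N2.N0=(dead,v1) N2.N1=(alive,v1) N2.N2=(alive,v1) N2.N3=(suspect,v1)

Answer: N0=dead,1 N1=alive,1 N2=alive,1 N3=suspect,1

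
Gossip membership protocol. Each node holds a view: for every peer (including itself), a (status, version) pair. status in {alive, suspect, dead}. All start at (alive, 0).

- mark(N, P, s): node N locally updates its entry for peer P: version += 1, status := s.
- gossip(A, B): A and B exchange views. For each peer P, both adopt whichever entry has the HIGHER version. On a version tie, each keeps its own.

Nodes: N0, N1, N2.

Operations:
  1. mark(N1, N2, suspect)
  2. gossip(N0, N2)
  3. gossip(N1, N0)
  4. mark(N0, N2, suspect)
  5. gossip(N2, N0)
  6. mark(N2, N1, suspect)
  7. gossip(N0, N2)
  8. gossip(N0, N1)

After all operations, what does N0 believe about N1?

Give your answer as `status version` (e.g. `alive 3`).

Answer: suspect 1

Derivation:
Op 1: N1 marks N2=suspect -> (suspect,v1)
Op 2: gossip N0<->N2 -> N0.N0=(alive,v0) N0.N1=(alive,v0) N0.N2=(alive,v0) | N2.N0=(alive,v0) N2.N1=(alive,v0) N2.N2=(alive,v0)
Op 3: gossip N1<->N0 -> N1.N0=(alive,v0) N1.N1=(alive,v0) N1.N2=(suspect,v1) | N0.N0=(alive,v0) N0.N1=(alive,v0) N0.N2=(suspect,v1)
Op 4: N0 marks N2=suspect -> (suspect,v2)
Op 5: gossip N2<->N0 -> N2.N0=(alive,v0) N2.N1=(alive,v0) N2.N2=(suspect,v2) | N0.N0=(alive,v0) N0.N1=(alive,v0) N0.N2=(suspect,v2)
Op 6: N2 marks N1=suspect -> (suspect,v1)
Op 7: gossip N0<->N2 -> N0.N0=(alive,v0) N0.N1=(suspect,v1) N0.N2=(suspect,v2) | N2.N0=(alive,v0) N2.N1=(suspect,v1) N2.N2=(suspect,v2)
Op 8: gossip N0<->N1 -> N0.N0=(alive,v0) N0.N1=(suspect,v1) N0.N2=(suspect,v2) | N1.N0=(alive,v0) N1.N1=(suspect,v1) N1.N2=(suspect,v2)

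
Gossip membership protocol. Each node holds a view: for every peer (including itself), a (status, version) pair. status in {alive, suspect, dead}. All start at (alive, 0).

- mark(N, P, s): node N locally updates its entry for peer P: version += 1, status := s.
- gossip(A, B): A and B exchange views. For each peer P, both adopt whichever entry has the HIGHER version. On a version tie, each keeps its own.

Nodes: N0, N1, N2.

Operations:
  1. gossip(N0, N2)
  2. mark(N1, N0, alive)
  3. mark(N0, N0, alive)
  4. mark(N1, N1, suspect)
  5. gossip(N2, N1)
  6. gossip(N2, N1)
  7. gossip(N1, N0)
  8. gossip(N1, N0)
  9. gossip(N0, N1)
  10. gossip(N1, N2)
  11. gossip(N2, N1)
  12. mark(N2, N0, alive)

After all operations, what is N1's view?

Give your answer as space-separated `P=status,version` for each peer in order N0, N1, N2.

Answer: N0=alive,1 N1=suspect,1 N2=alive,0

Derivation:
Op 1: gossip N0<->N2 -> N0.N0=(alive,v0) N0.N1=(alive,v0) N0.N2=(alive,v0) | N2.N0=(alive,v0) N2.N1=(alive,v0) N2.N2=(alive,v0)
Op 2: N1 marks N0=alive -> (alive,v1)
Op 3: N0 marks N0=alive -> (alive,v1)
Op 4: N1 marks N1=suspect -> (suspect,v1)
Op 5: gossip N2<->N1 -> N2.N0=(alive,v1) N2.N1=(suspect,v1) N2.N2=(alive,v0) | N1.N0=(alive,v1) N1.N1=(suspect,v1) N1.N2=(alive,v0)
Op 6: gossip N2<->N1 -> N2.N0=(alive,v1) N2.N1=(suspect,v1) N2.N2=(alive,v0) | N1.N0=(alive,v1) N1.N1=(suspect,v1) N1.N2=(alive,v0)
Op 7: gossip N1<->N0 -> N1.N0=(alive,v1) N1.N1=(suspect,v1) N1.N2=(alive,v0) | N0.N0=(alive,v1) N0.N1=(suspect,v1) N0.N2=(alive,v0)
Op 8: gossip N1<->N0 -> N1.N0=(alive,v1) N1.N1=(suspect,v1) N1.N2=(alive,v0) | N0.N0=(alive,v1) N0.N1=(suspect,v1) N0.N2=(alive,v0)
Op 9: gossip N0<->N1 -> N0.N0=(alive,v1) N0.N1=(suspect,v1) N0.N2=(alive,v0) | N1.N0=(alive,v1) N1.N1=(suspect,v1) N1.N2=(alive,v0)
Op 10: gossip N1<->N2 -> N1.N0=(alive,v1) N1.N1=(suspect,v1) N1.N2=(alive,v0) | N2.N0=(alive,v1) N2.N1=(suspect,v1) N2.N2=(alive,v0)
Op 11: gossip N2<->N1 -> N2.N0=(alive,v1) N2.N1=(suspect,v1) N2.N2=(alive,v0) | N1.N0=(alive,v1) N1.N1=(suspect,v1) N1.N2=(alive,v0)
Op 12: N2 marks N0=alive -> (alive,v2)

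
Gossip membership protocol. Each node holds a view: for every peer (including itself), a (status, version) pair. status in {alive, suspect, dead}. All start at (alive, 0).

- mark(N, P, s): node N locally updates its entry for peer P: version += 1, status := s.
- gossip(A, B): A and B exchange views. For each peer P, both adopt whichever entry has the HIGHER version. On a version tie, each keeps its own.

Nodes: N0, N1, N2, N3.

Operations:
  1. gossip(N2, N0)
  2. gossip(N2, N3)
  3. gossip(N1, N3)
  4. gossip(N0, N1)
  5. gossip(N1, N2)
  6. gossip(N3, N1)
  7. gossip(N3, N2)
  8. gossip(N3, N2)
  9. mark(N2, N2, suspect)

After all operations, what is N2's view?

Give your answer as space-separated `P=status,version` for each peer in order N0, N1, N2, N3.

Op 1: gossip N2<->N0 -> N2.N0=(alive,v0) N2.N1=(alive,v0) N2.N2=(alive,v0) N2.N3=(alive,v0) | N0.N0=(alive,v0) N0.N1=(alive,v0) N0.N2=(alive,v0) N0.N3=(alive,v0)
Op 2: gossip N2<->N3 -> N2.N0=(alive,v0) N2.N1=(alive,v0) N2.N2=(alive,v0) N2.N3=(alive,v0) | N3.N0=(alive,v0) N3.N1=(alive,v0) N3.N2=(alive,v0) N3.N3=(alive,v0)
Op 3: gossip N1<->N3 -> N1.N0=(alive,v0) N1.N1=(alive,v0) N1.N2=(alive,v0) N1.N3=(alive,v0) | N3.N0=(alive,v0) N3.N1=(alive,v0) N3.N2=(alive,v0) N3.N3=(alive,v0)
Op 4: gossip N0<->N1 -> N0.N0=(alive,v0) N0.N1=(alive,v0) N0.N2=(alive,v0) N0.N3=(alive,v0) | N1.N0=(alive,v0) N1.N1=(alive,v0) N1.N2=(alive,v0) N1.N3=(alive,v0)
Op 5: gossip N1<->N2 -> N1.N0=(alive,v0) N1.N1=(alive,v0) N1.N2=(alive,v0) N1.N3=(alive,v0) | N2.N0=(alive,v0) N2.N1=(alive,v0) N2.N2=(alive,v0) N2.N3=(alive,v0)
Op 6: gossip N3<->N1 -> N3.N0=(alive,v0) N3.N1=(alive,v0) N3.N2=(alive,v0) N3.N3=(alive,v0) | N1.N0=(alive,v0) N1.N1=(alive,v0) N1.N2=(alive,v0) N1.N3=(alive,v0)
Op 7: gossip N3<->N2 -> N3.N0=(alive,v0) N3.N1=(alive,v0) N3.N2=(alive,v0) N3.N3=(alive,v0) | N2.N0=(alive,v0) N2.N1=(alive,v0) N2.N2=(alive,v0) N2.N3=(alive,v0)
Op 8: gossip N3<->N2 -> N3.N0=(alive,v0) N3.N1=(alive,v0) N3.N2=(alive,v0) N3.N3=(alive,v0) | N2.N0=(alive,v0) N2.N1=(alive,v0) N2.N2=(alive,v0) N2.N3=(alive,v0)
Op 9: N2 marks N2=suspect -> (suspect,v1)

Answer: N0=alive,0 N1=alive,0 N2=suspect,1 N3=alive,0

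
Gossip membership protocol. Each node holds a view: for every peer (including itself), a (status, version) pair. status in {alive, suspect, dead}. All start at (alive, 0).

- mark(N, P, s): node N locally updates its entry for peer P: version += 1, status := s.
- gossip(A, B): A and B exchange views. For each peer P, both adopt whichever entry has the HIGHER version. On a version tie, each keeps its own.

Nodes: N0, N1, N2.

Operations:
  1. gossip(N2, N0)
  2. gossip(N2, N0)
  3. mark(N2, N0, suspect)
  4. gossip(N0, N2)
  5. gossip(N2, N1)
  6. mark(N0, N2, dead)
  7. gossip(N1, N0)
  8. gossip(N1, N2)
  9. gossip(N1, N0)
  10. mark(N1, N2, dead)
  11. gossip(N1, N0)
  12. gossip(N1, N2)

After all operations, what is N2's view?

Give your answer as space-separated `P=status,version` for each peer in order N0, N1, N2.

Op 1: gossip N2<->N0 -> N2.N0=(alive,v0) N2.N1=(alive,v0) N2.N2=(alive,v0) | N0.N0=(alive,v0) N0.N1=(alive,v0) N0.N2=(alive,v0)
Op 2: gossip N2<->N0 -> N2.N0=(alive,v0) N2.N1=(alive,v0) N2.N2=(alive,v0) | N0.N0=(alive,v0) N0.N1=(alive,v0) N0.N2=(alive,v0)
Op 3: N2 marks N0=suspect -> (suspect,v1)
Op 4: gossip N0<->N2 -> N0.N0=(suspect,v1) N0.N1=(alive,v0) N0.N2=(alive,v0) | N2.N0=(suspect,v1) N2.N1=(alive,v0) N2.N2=(alive,v0)
Op 5: gossip N2<->N1 -> N2.N0=(suspect,v1) N2.N1=(alive,v0) N2.N2=(alive,v0) | N1.N0=(suspect,v1) N1.N1=(alive,v0) N1.N2=(alive,v0)
Op 6: N0 marks N2=dead -> (dead,v1)
Op 7: gossip N1<->N0 -> N1.N0=(suspect,v1) N1.N1=(alive,v0) N1.N2=(dead,v1) | N0.N0=(suspect,v1) N0.N1=(alive,v0) N0.N2=(dead,v1)
Op 8: gossip N1<->N2 -> N1.N0=(suspect,v1) N1.N1=(alive,v0) N1.N2=(dead,v1) | N2.N0=(suspect,v1) N2.N1=(alive,v0) N2.N2=(dead,v1)
Op 9: gossip N1<->N0 -> N1.N0=(suspect,v1) N1.N1=(alive,v0) N1.N2=(dead,v1) | N0.N0=(suspect,v1) N0.N1=(alive,v0) N0.N2=(dead,v1)
Op 10: N1 marks N2=dead -> (dead,v2)
Op 11: gossip N1<->N0 -> N1.N0=(suspect,v1) N1.N1=(alive,v0) N1.N2=(dead,v2) | N0.N0=(suspect,v1) N0.N1=(alive,v0) N0.N2=(dead,v2)
Op 12: gossip N1<->N2 -> N1.N0=(suspect,v1) N1.N1=(alive,v0) N1.N2=(dead,v2) | N2.N0=(suspect,v1) N2.N1=(alive,v0) N2.N2=(dead,v2)

Answer: N0=suspect,1 N1=alive,0 N2=dead,2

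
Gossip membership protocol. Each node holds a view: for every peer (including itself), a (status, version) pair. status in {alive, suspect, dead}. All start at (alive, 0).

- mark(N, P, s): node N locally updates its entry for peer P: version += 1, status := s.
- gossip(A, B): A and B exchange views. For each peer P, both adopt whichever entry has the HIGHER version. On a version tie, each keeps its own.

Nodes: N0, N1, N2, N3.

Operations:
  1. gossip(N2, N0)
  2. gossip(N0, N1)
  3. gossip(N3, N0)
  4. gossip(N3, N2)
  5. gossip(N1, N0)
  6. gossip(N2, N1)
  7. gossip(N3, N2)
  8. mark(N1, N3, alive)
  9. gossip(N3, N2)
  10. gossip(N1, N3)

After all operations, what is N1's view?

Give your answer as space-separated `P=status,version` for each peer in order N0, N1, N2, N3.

Op 1: gossip N2<->N0 -> N2.N0=(alive,v0) N2.N1=(alive,v0) N2.N2=(alive,v0) N2.N3=(alive,v0) | N0.N0=(alive,v0) N0.N1=(alive,v0) N0.N2=(alive,v0) N0.N3=(alive,v0)
Op 2: gossip N0<->N1 -> N0.N0=(alive,v0) N0.N1=(alive,v0) N0.N2=(alive,v0) N0.N3=(alive,v0) | N1.N0=(alive,v0) N1.N1=(alive,v0) N1.N2=(alive,v0) N1.N3=(alive,v0)
Op 3: gossip N3<->N0 -> N3.N0=(alive,v0) N3.N1=(alive,v0) N3.N2=(alive,v0) N3.N3=(alive,v0) | N0.N0=(alive,v0) N0.N1=(alive,v0) N0.N2=(alive,v0) N0.N3=(alive,v0)
Op 4: gossip N3<->N2 -> N3.N0=(alive,v0) N3.N1=(alive,v0) N3.N2=(alive,v0) N3.N3=(alive,v0) | N2.N0=(alive,v0) N2.N1=(alive,v0) N2.N2=(alive,v0) N2.N3=(alive,v0)
Op 5: gossip N1<->N0 -> N1.N0=(alive,v0) N1.N1=(alive,v0) N1.N2=(alive,v0) N1.N3=(alive,v0) | N0.N0=(alive,v0) N0.N1=(alive,v0) N0.N2=(alive,v0) N0.N3=(alive,v0)
Op 6: gossip N2<->N1 -> N2.N0=(alive,v0) N2.N1=(alive,v0) N2.N2=(alive,v0) N2.N3=(alive,v0) | N1.N0=(alive,v0) N1.N1=(alive,v0) N1.N2=(alive,v0) N1.N3=(alive,v0)
Op 7: gossip N3<->N2 -> N3.N0=(alive,v0) N3.N1=(alive,v0) N3.N2=(alive,v0) N3.N3=(alive,v0) | N2.N0=(alive,v0) N2.N1=(alive,v0) N2.N2=(alive,v0) N2.N3=(alive,v0)
Op 8: N1 marks N3=alive -> (alive,v1)
Op 9: gossip N3<->N2 -> N3.N0=(alive,v0) N3.N1=(alive,v0) N3.N2=(alive,v0) N3.N3=(alive,v0) | N2.N0=(alive,v0) N2.N1=(alive,v0) N2.N2=(alive,v0) N2.N3=(alive,v0)
Op 10: gossip N1<->N3 -> N1.N0=(alive,v0) N1.N1=(alive,v0) N1.N2=(alive,v0) N1.N3=(alive,v1) | N3.N0=(alive,v0) N3.N1=(alive,v0) N3.N2=(alive,v0) N3.N3=(alive,v1)

Answer: N0=alive,0 N1=alive,0 N2=alive,0 N3=alive,1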